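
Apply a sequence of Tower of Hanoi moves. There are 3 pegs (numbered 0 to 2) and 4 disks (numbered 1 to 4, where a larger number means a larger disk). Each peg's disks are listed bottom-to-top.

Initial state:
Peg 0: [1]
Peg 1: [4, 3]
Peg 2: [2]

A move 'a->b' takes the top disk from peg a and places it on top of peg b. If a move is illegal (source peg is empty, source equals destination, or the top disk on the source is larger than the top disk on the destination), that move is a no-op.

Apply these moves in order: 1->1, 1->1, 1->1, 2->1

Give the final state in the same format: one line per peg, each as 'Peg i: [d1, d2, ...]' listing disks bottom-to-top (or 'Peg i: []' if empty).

After move 1 (1->1):
Peg 0: [1]
Peg 1: [4, 3]
Peg 2: [2]

After move 2 (1->1):
Peg 0: [1]
Peg 1: [4, 3]
Peg 2: [2]

After move 3 (1->1):
Peg 0: [1]
Peg 1: [4, 3]
Peg 2: [2]

After move 4 (2->1):
Peg 0: [1]
Peg 1: [4, 3, 2]
Peg 2: []

Answer: Peg 0: [1]
Peg 1: [4, 3, 2]
Peg 2: []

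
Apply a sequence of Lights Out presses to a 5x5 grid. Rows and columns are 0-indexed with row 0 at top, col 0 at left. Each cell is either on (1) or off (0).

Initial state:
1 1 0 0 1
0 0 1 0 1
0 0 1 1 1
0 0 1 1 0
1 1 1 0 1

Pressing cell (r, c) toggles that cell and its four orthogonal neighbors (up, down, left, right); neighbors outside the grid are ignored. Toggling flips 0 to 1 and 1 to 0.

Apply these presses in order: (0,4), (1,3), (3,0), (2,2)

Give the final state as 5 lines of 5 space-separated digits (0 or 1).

Answer: 1 1 0 0 0
0 0 1 1 1
1 1 0 1 1
1 1 0 1 0
0 1 1 0 1

Derivation:
After press 1 at (0,4):
1 1 0 1 0
0 0 1 0 0
0 0 1 1 1
0 0 1 1 0
1 1 1 0 1

After press 2 at (1,3):
1 1 0 0 0
0 0 0 1 1
0 0 1 0 1
0 0 1 1 0
1 1 1 0 1

After press 3 at (3,0):
1 1 0 0 0
0 0 0 1 1
1 0 1 0 1
1 1 1 1 0
0 1 1 0 1

After press 4 at (2,2):
1 1 0 0 0
0 0 1 1 1
1 1 0 1 1
1 1 0 1 0
0 1 1 0 1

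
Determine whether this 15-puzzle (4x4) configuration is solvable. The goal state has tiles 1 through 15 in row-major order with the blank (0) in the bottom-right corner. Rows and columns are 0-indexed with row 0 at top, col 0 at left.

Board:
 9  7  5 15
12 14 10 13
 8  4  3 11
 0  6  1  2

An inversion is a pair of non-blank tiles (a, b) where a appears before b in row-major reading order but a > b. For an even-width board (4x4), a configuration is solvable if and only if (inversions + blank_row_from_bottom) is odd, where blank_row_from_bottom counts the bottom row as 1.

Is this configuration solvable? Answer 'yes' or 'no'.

Inversions: 74
Blank is in row 3 (0-indexed from top), which is row 1 counting from the bottom (bottom = 1).
74 + 1 = 75, which is odd, so the puzzle is solvable.

Answer: yes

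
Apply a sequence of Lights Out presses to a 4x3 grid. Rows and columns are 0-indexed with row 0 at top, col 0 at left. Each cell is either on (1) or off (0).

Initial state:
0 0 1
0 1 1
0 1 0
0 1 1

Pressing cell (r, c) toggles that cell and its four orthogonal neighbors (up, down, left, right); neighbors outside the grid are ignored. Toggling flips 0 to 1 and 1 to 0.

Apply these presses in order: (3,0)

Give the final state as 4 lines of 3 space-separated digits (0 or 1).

After press 1 at (3,0):
0 0 1
0 1 1
1 1 0
1 0 1

Answer: 0 0 1
0 1 1
1 1 0
1 0 1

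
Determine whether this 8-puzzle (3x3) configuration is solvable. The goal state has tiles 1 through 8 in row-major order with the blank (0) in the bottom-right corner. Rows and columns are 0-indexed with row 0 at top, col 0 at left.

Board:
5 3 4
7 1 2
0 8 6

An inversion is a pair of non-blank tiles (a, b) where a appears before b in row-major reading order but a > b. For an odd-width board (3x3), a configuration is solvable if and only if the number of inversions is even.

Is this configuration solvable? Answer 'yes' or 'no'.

Answer: yes

Derivation:
Inversions (pairs i<j in row-major order where tile[i] > tile[j] > 0): 12
12 is even, so the puzzle is solvable.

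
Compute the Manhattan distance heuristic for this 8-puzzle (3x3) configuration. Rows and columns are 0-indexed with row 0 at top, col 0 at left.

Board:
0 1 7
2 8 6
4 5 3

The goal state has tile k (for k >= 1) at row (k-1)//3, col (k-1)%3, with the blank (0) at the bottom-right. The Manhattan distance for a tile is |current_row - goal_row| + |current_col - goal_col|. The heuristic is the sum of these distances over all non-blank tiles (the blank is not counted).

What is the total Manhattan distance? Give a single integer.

Answer: 12

Derivation:
Tile 1: at (0,1), goal (0,0), distance |0-0|+|1-0| = 1
Tile 7: at (0,2), goal (2,0), distance |0-2|+|2-0| = 4
Tile 2: at (1,0), goal (0,1), distance |1-0|+|0-1| = 2
Tile 8: at (1,1), goal (2,1), distance |1-2|+|1-1| = 1
Tile 6: at (1,2), goal (1,2), distance |1-1|+|2-2| = 0
Tile 4: at (2,0), goal (1,0), distance |2-1|+|0-0| = 1
Tile 5: at (2,1), goal (1,1), distance |2-1|+|1-1| = 1
Tile 3: at (2,2), goal (0,2), distance |2-0|+|2-2| = 2
Sum: 1 + 4 + 2 + 1 + 0 + 1 + 1 + 2 = 12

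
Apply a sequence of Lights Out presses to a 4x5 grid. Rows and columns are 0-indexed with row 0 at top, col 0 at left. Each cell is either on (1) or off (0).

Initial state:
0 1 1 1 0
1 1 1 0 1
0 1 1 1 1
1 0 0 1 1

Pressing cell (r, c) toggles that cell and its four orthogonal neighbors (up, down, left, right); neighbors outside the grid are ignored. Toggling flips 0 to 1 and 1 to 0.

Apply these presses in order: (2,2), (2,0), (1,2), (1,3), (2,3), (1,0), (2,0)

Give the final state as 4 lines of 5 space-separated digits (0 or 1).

After press 1 at (2,2):
0 1 1 1 0
1 1 0 0 1
0 0 0 0 1
1 0 1 1 1

After press 2 at (2,0):
0 1 1 1 0
0 1 0 0 1
1 1 0 0 1
0 0 1 1 1

After press 3 at (1,2):
0 1 0 1 0
0 0 1 1 1
1 1 1 0 1
0 0 1 1 1

After press 4 at (1,3):
0 1 0 0 0
0 0 0 0 0
1 1 1 1 1
0 0 1 1 1

After press 5 at (2,3):
0 1 0 0 0
0 0 0 1 0
1 1 0 0 0
0 0 1 0 1

After press 6 at (1,0):
1 1 0 0 0
1 1 0 1 0
0 1 0 0 0
0 0 1 0 1

After press 7 at (2,0):
1 1 0 0 0
0 1 0 1 0
1 0 0 0 0
1 0 1 0 1

Answer: 1 1 0 0 0
0 1 0 1 0
1 0 0 0 0
1 0 1 0 1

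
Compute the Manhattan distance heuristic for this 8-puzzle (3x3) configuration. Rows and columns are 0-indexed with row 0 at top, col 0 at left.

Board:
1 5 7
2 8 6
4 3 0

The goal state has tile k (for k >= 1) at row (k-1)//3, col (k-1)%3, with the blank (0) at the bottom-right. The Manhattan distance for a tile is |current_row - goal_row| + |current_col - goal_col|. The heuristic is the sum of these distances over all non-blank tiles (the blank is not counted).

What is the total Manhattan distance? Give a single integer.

Tile 1: (0,0)->(0,0) = 0
Tile 5: (0,1)->(1,1) = 1
Tile 7: (0,2)->(2,0) = 4
Tile 2: (1,0)->(0,1) = 2
Tile 8: (1,1)->(2,1) = 1
Tile 6: (1,2)->(1,2) = 0
Tile 4: (2,0)->(1,0) = 1
Tile 3: (2,1)->(0,2) = 3
Sum: 0 + 1 + 4 + 2 + 1 + 0 + 1 + 3 = 12

Answer: 12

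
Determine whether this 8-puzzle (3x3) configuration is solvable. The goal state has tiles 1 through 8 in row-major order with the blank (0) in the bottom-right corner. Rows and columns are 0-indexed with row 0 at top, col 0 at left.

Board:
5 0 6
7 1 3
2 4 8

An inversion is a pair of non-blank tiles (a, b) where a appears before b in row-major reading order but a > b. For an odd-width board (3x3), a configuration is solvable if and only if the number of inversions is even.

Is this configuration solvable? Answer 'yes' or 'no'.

Answer: no

Derivation:
Inversions (pairs i<j in row-major order where tile[i] > tile[j] > 0): 13
13 is odd, so the puzzle is not solvable.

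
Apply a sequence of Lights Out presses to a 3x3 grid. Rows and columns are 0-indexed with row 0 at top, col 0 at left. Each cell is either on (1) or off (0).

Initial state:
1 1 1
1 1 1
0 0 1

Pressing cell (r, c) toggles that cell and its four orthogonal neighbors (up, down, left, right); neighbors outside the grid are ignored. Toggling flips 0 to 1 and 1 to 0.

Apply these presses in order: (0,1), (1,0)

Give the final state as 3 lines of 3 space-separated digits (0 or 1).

After press 1 at (0,1):
0 0 0
1 0 1
0 0 1

After press 2 at (1,0):
1 0 0
0 1 1
1 0 1

Answer: 1 0 0
0 1 1
1 0 1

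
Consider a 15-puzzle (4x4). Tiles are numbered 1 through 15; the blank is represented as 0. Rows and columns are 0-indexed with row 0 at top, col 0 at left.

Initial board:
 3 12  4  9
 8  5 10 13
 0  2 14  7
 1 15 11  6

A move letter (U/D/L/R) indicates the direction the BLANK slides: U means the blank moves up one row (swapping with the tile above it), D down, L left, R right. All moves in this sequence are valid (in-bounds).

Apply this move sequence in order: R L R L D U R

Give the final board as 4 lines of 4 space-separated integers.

Answer:  3 12  4  9
 8  5 10 13
 2  0 14  7
 1 15 11  6

Derivation:
After move 1 (R):
 3 12  4  9
 8  5 10 13
 2  0 14  7
 1 15 11  6

After move 2 (L):
 3 12  4  9
 8  5 10 13
 0  2 14  7
 1 15 11  6

After move 3 (R):
 3 12  4  9
 8  5 10 13
 2  0 14  7
 1 15 11  6

After move 4 (L):
 3 12  4  9
 8  5 10 13
 0  2 14  7
 1 15 11  6

After move 5 (D):
 3 12  4  9
 8  5 10 13
 1  2 14  7
 0 15 11  6

After move 6 (U):
 3 12  4  9
 8  5 10 13
 0  2 14  7
 1 15 11  6

After move 7 (R):
 3 12  4  9
 8  5 10 13
 2  0 14  7
 1 15 11  6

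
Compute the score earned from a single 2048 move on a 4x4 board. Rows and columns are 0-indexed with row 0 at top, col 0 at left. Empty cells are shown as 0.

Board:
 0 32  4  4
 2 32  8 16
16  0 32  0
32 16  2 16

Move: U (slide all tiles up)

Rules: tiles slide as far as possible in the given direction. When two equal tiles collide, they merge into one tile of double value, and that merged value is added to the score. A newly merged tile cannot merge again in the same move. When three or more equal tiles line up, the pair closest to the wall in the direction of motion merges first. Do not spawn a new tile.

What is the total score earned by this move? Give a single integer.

Slide up:
col 0: [0, 2, 16, 32] -> [2, 16, 32, 0]  score +0 (running 0)
col 1: [32, 32, 0, 16] -> [64, 16, 0, 0]  score +64 (running 64)
col 2: [4, 8, 32, 2] -> [4, 8, 32, 2]  score +0 (running 64)
col 3: [4, 16, 0, 16] -> [4, 32, 0, 0]  score +32 (running 96)
Board after move:
 2 64  4  4
16 16  8 32
32  0 32  0
 0  0  2  0

Answer: 96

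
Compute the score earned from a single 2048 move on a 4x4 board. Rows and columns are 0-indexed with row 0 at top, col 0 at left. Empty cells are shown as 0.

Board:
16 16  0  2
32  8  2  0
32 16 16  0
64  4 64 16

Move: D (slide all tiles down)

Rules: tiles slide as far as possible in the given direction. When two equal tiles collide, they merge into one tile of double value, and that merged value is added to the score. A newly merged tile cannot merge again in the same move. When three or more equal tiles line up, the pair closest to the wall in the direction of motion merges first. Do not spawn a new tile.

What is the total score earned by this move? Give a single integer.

Slide down:
col 0: [16, 32, 32, 64] -> [0, 16, 64, 64]  score +64 (running 64)
col 1: [16, 8, 16, 4] -> [16, 8, 16, 4]  score +0 (running 64)
col 2: [0, 2, 16, 64] -> [0, 2, 16, 64]  score +0 (running 64)
col 3: [2, 0, 0, 16] -> [0, 0, 2, 16]  score +0 (running 64)
Board after move:
 0 16  0  0
16  8  2  0
64 16 16  2
64  4 64 16

Answer: 64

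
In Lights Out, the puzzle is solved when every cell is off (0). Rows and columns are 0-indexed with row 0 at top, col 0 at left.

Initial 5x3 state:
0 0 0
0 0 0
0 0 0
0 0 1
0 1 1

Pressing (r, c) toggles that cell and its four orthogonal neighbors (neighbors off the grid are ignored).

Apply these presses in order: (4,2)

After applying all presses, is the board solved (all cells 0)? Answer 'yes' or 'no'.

After press 1 at (4,2):
0 0 0
0 0 0
0 0 0
0 0 0
0 0 0

Lights still on: 0

Answer: yes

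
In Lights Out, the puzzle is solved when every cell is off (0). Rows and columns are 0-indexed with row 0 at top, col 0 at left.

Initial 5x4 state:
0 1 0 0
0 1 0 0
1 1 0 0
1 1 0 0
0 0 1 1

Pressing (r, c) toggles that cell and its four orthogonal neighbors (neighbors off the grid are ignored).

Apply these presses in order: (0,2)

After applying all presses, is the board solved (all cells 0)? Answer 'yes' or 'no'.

After press 1 at (0,2):
0 0 1 1
0 1 1 0
1 1 0 0
1 1 0 0
0 0 1 1

Lights still on: 10

Answer: no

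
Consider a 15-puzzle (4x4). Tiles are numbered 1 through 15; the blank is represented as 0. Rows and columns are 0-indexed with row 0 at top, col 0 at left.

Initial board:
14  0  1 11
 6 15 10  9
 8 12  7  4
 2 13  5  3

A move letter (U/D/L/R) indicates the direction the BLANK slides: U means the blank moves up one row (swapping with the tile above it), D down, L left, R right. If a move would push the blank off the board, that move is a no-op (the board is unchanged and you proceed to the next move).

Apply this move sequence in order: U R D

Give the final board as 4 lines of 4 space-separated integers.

Answer: 14  1 10 11
 6 15  0  9
 8 12  7  4
 2 13  5  3

Derivation:
After move 1 (U):
14  0  1 11
 6 15 10  9
 8 12  7  4
 2 13  5  3

After move 2 (R):
14  1  0 11
 6 15 10  9
 8 12  7  4
 2 13  5  3

After move 3 (D):
14  1 10 11
 6 15  0  9
 8 12  7  4
 2 13  5  3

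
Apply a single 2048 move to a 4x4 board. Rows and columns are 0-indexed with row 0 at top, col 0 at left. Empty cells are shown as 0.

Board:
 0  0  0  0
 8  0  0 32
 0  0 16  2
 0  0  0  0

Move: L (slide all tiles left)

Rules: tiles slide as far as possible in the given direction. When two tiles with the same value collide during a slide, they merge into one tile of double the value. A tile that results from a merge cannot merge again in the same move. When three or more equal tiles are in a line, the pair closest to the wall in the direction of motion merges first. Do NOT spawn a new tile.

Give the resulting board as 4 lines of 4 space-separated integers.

Answer:  0  0  0  0
 8 32  0  0
16  2  0  0
 0  0  0  0

Derivation:
Slide left:
row 0: [0, 0, 0, 0] -> [0, 0, 0, 0]
row 1: [8, 0, 0, 32] -> [8, 32, 0, 0]
row 2: [0, 0, 16, 2] -> [16, 2, 0, 0]
row 3: [0, 0, 0, 0] -> [0, 0, 0, 0]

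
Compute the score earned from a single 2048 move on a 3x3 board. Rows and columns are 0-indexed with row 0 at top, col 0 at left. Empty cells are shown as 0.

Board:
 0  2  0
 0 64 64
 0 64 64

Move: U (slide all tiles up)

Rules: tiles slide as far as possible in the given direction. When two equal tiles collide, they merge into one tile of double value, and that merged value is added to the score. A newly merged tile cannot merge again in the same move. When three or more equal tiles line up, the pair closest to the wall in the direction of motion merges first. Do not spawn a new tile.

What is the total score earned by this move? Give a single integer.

Answer: 256

Derivation:
Slide up:
col 0: [0, 0, 0] -> [0, 0, 0]  score +0 (running 0)
col 1: [2, 64, 64] -> [2, 128, 0]  score +128 (running 128)
col 2: [0, 64, 64] -> [128, 0, 0]  score +128 (running 256)
Board after move:
  0   2 128
  0 128   0
  0   0   0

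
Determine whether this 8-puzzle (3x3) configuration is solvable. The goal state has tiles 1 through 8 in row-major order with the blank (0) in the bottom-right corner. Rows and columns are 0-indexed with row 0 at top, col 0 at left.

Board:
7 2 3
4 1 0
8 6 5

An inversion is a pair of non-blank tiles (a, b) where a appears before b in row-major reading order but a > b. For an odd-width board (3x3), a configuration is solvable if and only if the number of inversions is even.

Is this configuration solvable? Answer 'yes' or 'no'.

Answer: yes

Derivation:
Inversions (pairs i<j in row-major order where tile[i] > tile[j] > 0): 12
12 is even, so the puzzle is solvable.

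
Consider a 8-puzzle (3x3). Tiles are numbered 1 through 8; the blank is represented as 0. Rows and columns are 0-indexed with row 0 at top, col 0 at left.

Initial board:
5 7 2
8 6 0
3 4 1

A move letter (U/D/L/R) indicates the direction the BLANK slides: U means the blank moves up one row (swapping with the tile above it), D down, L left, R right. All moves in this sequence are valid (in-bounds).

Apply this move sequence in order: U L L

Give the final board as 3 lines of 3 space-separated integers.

Answer: 0 5 7
8 6 2
3 4 1

Derivation:
After move 1 (U):
5 7 0
8 6 2
3 4 1

After move 2 (L):
5 0 7
8 6 2
3 4 1

After move 3 (L):
0 5 7
8 6 2
3 4 1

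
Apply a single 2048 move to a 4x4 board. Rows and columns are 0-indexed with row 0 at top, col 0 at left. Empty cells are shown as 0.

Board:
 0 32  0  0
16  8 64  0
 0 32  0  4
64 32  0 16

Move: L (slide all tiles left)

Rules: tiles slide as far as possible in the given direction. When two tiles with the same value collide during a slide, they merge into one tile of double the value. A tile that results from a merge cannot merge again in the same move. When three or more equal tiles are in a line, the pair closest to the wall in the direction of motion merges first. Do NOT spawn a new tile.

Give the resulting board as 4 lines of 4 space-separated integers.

Answer: 32  0  0  0
16  8 64  0
32  4  0  0
64 32 16  0

Derivation:
Slide left:
row 0: [0, 32, 0, 0] -> [32, 0, 0, 0]
row 1: [16, 8, 64, 0] -> [16, 8, 64, 0]
row 2: [0, 32, 0, 4] -> [32, 4, 0, 0]
row 3: [64, 32, 0, 16] -> [64, 32, 16, 0]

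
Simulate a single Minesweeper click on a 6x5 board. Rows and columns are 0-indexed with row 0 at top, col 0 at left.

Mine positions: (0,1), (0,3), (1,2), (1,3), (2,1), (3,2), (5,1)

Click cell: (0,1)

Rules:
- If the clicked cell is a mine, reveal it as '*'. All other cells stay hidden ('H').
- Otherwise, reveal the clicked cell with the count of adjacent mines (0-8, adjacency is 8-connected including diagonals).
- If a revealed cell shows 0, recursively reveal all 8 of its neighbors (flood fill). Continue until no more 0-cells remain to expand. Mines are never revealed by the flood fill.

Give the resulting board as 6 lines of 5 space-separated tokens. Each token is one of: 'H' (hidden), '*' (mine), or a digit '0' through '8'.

H * H H H
H H H H H
H H H H H
H H H H H
H H H H H
H H H H H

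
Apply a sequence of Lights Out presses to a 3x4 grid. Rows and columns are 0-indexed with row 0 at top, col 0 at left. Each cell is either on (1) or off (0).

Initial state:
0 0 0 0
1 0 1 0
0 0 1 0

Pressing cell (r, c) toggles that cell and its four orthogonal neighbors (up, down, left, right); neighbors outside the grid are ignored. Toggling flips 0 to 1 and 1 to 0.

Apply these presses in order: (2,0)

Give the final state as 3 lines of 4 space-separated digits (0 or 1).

Answer: 0 0 0 0
0 0 1 0
1 1 1 0

Derivation:
After press 1 at (2,0):
0 0 0 0
0 0 1 0
1 1 1 0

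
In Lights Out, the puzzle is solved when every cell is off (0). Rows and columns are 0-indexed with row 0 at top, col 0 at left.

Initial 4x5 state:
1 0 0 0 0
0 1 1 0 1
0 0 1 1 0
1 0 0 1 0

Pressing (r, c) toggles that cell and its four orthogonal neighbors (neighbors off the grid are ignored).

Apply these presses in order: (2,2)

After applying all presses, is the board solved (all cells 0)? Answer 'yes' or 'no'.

After press 1 at (2,2):
1 0 0 0 0
0 1 0 0 1
0 1 0 0 0
1 0 1 1 0

Lights still on: 7

Answer: no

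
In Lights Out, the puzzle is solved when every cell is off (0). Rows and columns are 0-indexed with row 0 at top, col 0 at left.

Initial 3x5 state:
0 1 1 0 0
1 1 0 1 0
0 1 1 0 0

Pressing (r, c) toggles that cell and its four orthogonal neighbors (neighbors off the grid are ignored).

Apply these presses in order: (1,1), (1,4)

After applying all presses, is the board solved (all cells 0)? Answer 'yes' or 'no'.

Answer: no

Derivation:
After press 1 at (1,1):
0 0 1 0 0
0 0 1 1 0
0 0 1 0 0

After press 2 at (1,4):
0 0 1 0 1
0 0 1 0 1
0 0 1 0 1

Lights still on: 6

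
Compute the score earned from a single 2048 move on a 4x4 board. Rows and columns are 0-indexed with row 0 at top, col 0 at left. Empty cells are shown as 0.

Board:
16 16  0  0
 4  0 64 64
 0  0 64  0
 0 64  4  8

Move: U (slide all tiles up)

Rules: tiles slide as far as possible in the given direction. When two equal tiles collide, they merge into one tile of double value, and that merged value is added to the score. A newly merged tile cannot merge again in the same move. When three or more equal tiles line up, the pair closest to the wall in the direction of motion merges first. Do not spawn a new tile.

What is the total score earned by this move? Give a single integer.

Slide up:
col 0: [16, 4, 0, 0] -> [16, 4, 0, 0]  score +0 (running 0)
col 1: [16, 0, 0, 64] -> [16, 64, 0, 0]  score +0 (running 0)
col 2: [0, 64, 64, 4] -> [128, 4, 0, 0]  score +128 (running 128)
col 3: [0, 64, 0, 8] -> [64, 8, 0, 0]  score +0 (running 128)
Board after move:
 16  16 128  64
  4  64   4   8
  0   0   0   0
  0   0   0   0

Answer: 128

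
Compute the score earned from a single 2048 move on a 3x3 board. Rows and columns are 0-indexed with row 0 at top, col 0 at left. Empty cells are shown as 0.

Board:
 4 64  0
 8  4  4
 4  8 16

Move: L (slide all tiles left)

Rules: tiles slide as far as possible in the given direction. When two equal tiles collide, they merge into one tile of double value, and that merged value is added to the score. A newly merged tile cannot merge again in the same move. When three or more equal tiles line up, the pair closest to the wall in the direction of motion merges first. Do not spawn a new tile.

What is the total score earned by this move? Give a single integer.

Slide left:
row 0: [4, 64, 0] -> [4, 64, 0]  score +0 (running 0)
row 1: [8, 4, 4] -> [8, 8, 0]  score +8 (running 8)
row 2: [4, 8, 16] -> [4, 8, 16]  score +0 (running 8)
Board after move:
 4 64  0
 8  8  0
 4  8 16

Answer: 8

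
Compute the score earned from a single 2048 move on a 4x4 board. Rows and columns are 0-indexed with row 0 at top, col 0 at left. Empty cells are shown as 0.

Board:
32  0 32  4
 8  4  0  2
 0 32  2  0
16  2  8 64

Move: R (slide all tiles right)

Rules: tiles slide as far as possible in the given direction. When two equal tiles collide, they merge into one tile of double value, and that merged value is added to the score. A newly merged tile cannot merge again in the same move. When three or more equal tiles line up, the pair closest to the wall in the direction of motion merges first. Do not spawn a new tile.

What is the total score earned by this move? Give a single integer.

Slide right:
row 0: [32, 0, 32, 4] -> [0, 0, 64, 4]  score +64 (running 64)
row 1: [8, 4, 0, 2] -> [0, 8, 4, 2]  score +0 (running 64)
row 2: [0, 32, 2, 0] -> [0, 0, 32, 2]  score +0 (running 64)
row 3: [16, 2, 8, 64] -> [16, 2, 8, 64]  score +0 (running 64)
Board after move:
 0  0 64  4
 0  8  4  2
 0  0 32  2
16  2  8 64

Answer: 64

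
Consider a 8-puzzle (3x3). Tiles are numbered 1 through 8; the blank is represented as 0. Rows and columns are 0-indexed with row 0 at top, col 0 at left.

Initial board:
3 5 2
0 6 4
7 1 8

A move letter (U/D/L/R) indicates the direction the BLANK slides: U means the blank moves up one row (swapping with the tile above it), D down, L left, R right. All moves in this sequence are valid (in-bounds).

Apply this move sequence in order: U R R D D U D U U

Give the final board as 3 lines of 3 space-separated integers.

After move 1 (U):
0 5 2
3 6 4
7 1 8

After move 2 (R):
5 0 2
3 6 4
7 1 8

After move 3 (R):
5 2 0
3 6 4
7 1 8

After move 4 (D):
5 2 4
3 6 0
7 1 8

After move 5 (D):
5 2 4
3 6 8
7 1 0

After move 6 (U):
5 2 4
3 6 0
7 1 8

After move 7 (D):
5 2 4
3 6 8
7 1 0

After move 8 (U):
5 2 4
3 6 0
7 1 8

After move 9 (U):
5 2 0
3 6 4
7 1 8

Answer: 5 2 0
3 6 4
7 1 8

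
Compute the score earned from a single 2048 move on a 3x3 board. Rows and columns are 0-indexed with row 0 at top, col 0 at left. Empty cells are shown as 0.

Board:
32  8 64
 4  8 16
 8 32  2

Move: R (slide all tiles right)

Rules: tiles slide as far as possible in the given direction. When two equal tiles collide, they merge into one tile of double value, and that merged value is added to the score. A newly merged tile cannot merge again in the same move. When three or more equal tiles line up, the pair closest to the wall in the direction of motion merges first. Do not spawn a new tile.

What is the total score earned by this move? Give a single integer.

Answer: 0

Derivation:
Slide right:
row 0: [32, 8, 64] -> [32, 8, 64]  score +0 (running 0)
row 1: [4, 8, 16] -> [4, 8, 16]  score +0 (running 0)
row 2: [8, 32, 2] -> [8, 32, 2]  score +0 (running 0)
Board after move:
32  8 64
 4  8 16
 8 32  2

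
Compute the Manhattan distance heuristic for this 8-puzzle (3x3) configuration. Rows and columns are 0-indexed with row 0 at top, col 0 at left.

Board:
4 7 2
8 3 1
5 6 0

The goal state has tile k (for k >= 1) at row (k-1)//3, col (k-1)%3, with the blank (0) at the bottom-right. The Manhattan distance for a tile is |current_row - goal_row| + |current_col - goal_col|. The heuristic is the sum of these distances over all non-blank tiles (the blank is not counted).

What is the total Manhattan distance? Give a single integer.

Answer: 16

Derivation:
Tile 4: at (0,0), goal (1,0), distance |0-1|+|0-0| = 1
Tile 7: at (0,1), goal (2,0), distance |0-2|+|1-0| = 3
Tile 2: at (0,2), goal (0,1), distance |0-0|+|2-1| = 1
Tile 8: at (1,0), goal (2,1), distance |1-2|+|0-1| = 2
Tile 3: at (1,1), goal (0,2), distance |1-0|+|1-2| = 2
Tile 1: at (1,2), goal (0,0), distance |1-0|+|2-0| = 3
Tile 5: at (2,0), goal (1,1), distance |2-1|+|0-1| = 2
Tile 6: at (2,1), goal (1,2), distance |2-1|+|1-2| = 2
Sum: 1 + 3 + 1 + 2 + 2 + 3 + 2 + 2 = 16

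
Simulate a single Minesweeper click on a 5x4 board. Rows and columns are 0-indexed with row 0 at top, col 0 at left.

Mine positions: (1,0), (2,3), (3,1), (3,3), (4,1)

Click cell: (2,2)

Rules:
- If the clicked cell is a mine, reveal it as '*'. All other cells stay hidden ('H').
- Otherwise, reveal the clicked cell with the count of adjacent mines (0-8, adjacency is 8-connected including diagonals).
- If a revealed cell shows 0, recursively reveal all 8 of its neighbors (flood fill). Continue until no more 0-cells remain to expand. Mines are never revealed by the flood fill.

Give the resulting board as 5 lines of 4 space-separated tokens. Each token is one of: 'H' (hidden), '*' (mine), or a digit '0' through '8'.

H H H H
H H H H
H H 3 H
H H H H
H H H H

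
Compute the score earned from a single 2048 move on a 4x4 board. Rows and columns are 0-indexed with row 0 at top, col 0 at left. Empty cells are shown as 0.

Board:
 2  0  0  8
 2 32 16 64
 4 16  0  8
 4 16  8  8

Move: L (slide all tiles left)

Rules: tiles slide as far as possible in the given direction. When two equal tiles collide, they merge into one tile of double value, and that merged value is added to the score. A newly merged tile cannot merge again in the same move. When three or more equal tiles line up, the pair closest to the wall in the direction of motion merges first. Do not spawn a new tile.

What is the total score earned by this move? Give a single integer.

Answer: 16

Derivation:
Slide left:
row 0: [2, 0, 0, 8] -> [2, 8, 0, 0]  score +0 (running 0)
row 1: [2, 32, 16, 64] -> [2, 32, 16, 64]  score +0 (running 0)
row 2: [4, 16, 0, 8] -> [4, 16, 8, 0]  score +0 (running 0)
row 3: [4, 16, 8, 8] -> [4, 16, 16, 0]  score +16 (running 16)
Board after move:
 2  8  0  0
 2 32 16 64
 4 16  8  0
 4 16 16  0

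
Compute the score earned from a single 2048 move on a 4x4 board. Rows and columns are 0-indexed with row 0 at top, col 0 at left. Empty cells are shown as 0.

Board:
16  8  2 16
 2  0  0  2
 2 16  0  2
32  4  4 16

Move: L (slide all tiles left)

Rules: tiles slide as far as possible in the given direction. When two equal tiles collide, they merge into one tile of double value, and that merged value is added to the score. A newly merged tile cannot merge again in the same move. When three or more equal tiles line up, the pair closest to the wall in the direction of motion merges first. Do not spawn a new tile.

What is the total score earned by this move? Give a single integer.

Answer: 12

Derivation:
Slide left:
row 0: [16, 8, 2, 16] -> [16, 8, 2, 16]  score +0 (running 0)
row 1: [2, 0, 0, 2] -> [4, 0, 0, 0]  score +4 (running 4)
row 2: [2, 16, 0, 2] -> [2, 16, 2, 0]  score +0 (running 4)
row 3: [32, 4, 4, 16] -> [32, 8, 16, 0]  score +8 (running 12)
Board after move:
16  8  2 16
 4  0  0  0
 2 16  2  0
32  8 16  0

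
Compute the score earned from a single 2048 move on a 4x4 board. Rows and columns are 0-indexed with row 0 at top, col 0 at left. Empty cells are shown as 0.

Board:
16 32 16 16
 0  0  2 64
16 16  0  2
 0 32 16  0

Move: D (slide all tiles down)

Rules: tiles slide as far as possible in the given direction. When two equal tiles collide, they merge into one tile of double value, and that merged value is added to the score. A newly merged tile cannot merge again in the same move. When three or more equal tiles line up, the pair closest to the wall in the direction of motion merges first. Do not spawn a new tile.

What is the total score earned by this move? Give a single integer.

Slide down:
col 0: [16, 0, 16, 0] -> [0, 0, 0, 32]  score +32 (running 32)
col 1: [32, 0, 16, 32] -> [0, 32, 16, 32]  score +0 (running 32)
col 2: [16, 2, 0, 16] -> [0, 16, 2, 16]  score +0 (running 32)
col 3: [16, 64, 2, 0] -> [0, 16, 64, 2]  score +0 (running 32)
Board after move:
 0  0  0  0
 0 32 16 16
 0 16  2 64
32 32 16  2

Answer: 32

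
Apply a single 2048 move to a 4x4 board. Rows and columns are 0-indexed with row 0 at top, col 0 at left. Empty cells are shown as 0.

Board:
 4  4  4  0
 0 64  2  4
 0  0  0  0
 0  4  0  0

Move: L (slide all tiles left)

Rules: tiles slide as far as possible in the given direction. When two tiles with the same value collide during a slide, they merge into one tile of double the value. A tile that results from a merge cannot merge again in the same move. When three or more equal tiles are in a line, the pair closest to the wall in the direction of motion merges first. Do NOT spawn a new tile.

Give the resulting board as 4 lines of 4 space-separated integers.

Slide left:
row 0: [4, 4, 4, 0] -> [8, 4, 0, 0]
row 1: [0, 64, 2, 4] -> [64, 2, 4, 0]
row 2: [0, 0, 0, 0] -> [0, 0, 0, 0]
row 3: [0, 4, 0, 0] -> [4, 0, 0, 0]

Answer:  8  4  0  0
64  2  4  0
 0  0  0  0
 4  0  0  0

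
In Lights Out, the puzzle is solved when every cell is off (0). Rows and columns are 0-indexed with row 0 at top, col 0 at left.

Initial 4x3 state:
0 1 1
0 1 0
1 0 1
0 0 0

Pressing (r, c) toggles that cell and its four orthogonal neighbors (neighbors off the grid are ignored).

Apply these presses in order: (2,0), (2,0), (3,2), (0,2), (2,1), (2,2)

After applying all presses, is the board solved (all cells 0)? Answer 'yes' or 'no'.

Answer: yes

Derivation:
After press 1 at (2,0):
0 1 1
1 1 0
0 1 1
1 0 0

After press 2 at (2,0):
0 1 1
0 1 0
1 0 1
0 0 0

After press 3 at (3,2):
0 1 1
0 1 0
1 0 0
0 1 1

After press 4 at (0,2):
0 0 0
0 1 1
1 0 0
0 1 1

After press 5 at (2,1):
0 0 0
0 0 1
0 1 1
0 0 1

After press 6 at (2,2):
0 0 0
0 0 0
0 0 0
0 0 0

Lights still on: 0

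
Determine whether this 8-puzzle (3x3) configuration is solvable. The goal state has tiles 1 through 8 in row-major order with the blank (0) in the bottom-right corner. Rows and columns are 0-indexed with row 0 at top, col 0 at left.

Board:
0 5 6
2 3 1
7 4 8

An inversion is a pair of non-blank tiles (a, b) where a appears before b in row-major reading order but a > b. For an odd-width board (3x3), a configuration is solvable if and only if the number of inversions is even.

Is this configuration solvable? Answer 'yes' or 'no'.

Inversions (pairs i<j in row-major order where tile[i] > tile[j] > 0): 11
11 is odd, so the puzzle is not solvable.

Answer: no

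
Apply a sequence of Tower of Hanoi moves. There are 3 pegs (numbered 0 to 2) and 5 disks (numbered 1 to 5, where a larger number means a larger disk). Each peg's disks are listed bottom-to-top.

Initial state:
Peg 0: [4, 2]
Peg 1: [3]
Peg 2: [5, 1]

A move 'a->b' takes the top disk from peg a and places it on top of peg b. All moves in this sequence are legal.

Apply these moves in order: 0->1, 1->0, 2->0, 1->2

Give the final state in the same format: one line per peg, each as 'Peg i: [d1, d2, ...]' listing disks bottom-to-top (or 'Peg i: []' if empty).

Answer: Peg 0: [4, 2, 1]
Peg 1: []
Peg 2: [5, 3]

Derivation:
After move 1 (0->1):
Peg 0: [4]
Peg 1: [3, 2]
Peg 2: [5, 1]

After move 2 (1->0):
Peg 0: [4, 2]
Peg 1: [3]
Peg 2: [5, 1]

After move 3 (2->0):
Peg 0: [4, 2, 1]
Peg 1: [3]
Peg 2: [5]

After move 4 (1->2):
Peg 0: [4, 2, 1]
Peg 1: []
Peg 2: [5, 3]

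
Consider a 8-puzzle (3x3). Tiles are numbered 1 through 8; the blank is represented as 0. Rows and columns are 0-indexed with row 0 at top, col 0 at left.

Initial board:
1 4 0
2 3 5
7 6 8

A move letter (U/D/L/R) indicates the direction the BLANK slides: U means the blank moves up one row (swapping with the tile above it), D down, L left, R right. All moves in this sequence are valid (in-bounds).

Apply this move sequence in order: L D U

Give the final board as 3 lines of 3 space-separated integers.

Answer: 1 0 4
2 3 5
7 6 8

Derivation:
After move 1 (L):
1 0 4
2 3 5
7 6 8

After move 2 (D):
1 3 4
2 0 5
7 6 8

After move 3 (U):
1 0 4
2 3 5
7 6 8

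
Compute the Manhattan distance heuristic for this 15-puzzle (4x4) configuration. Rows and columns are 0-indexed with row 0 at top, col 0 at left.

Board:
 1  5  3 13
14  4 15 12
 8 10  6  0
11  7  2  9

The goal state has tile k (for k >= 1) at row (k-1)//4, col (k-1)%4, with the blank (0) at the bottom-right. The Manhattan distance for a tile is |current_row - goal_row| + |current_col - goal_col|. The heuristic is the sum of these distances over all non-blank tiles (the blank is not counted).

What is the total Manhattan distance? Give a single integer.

Tile 1: (0,0)->(0,0) = 0
Tile 5: (0,1)->(1,0) = 2
Tile 3: (0,2)->(0,2) = 0
Tile 13: (0,3)->(3,0) = 6
Tile 14: (1,0)->(3,1) = 3
Tile 4: (1,1)->(0,3) = 3
Tile 15: (1,2)->(3,2) = 2
Tile 12: (1,3)->(2,3) = 1
Tile 8: (2,0)->(1,3) = 4
Tile 10: (2,1)->(2,1) = 0
Tile 6: (2,2)->(1,1) = 2
Tile 11: (3,0)->(2,2) = 3
Tile 7: (3,1)->(1,2) = 3
Tile 2: (3,2)->(0,1) = 4
Tile 9: (3,3)->(2,0) = 4
Sum: 0 + 2 + 0 + 6 + 3 + 3 + 2 + 1 + 4 + 0 + 2 + 3 + 3 + 4 + 4 = 37

Answer: 37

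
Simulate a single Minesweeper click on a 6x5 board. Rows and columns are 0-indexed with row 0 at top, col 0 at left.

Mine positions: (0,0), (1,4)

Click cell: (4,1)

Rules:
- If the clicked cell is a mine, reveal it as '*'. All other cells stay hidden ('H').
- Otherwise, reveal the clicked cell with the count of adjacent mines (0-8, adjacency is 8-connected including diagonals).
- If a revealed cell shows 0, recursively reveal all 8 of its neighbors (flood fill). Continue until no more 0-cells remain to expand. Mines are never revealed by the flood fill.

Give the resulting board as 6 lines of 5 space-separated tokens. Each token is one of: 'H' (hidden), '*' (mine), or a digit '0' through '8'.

H 1 0 1 H
1 1 0 1 H
0 0 0 1 1
0 0 0 0 0
0 0 0 0 0
0 0 0 0 0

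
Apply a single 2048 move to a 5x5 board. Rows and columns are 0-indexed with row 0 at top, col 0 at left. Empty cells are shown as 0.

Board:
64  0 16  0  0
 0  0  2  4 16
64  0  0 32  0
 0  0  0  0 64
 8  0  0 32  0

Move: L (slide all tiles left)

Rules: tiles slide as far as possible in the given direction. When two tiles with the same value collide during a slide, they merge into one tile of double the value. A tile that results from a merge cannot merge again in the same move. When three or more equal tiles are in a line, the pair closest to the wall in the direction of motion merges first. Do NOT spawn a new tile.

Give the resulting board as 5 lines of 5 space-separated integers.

Answer: 64 16  0  0  0
 2  4 16  0  0
64 32  0  0  0
64  0  0  0  0
 8 32  0  0  0

Derivation:
Slide left:
row 0: [64, 0, 16, 0, 0] -> [64, 16, 0, 0, 0]
row 1: [0, 0, 2, 4, 16] -> [2, 4, 16, 0, 0]
row 2: [64, 0, 0, 32, 0] -> [64, 32, 0, 0, 0]
row 3: [0, 0, 0, 0, 64] -> [64, 0, 0, 0, 0]
row 4: [8, 0, 0, 32, 0] -> [8, 32, 0, 0, 0]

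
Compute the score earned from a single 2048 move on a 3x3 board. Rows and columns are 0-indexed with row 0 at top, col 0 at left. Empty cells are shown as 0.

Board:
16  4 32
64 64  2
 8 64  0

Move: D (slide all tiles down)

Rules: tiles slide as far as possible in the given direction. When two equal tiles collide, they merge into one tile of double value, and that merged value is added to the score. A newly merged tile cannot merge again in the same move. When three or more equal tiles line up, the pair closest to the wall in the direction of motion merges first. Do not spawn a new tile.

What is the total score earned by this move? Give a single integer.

Answer: 128

Derivation:
Slide down:
col 0: [16, 64, 8] -> [16, 64, 8]  score +0 (running 0)
col 1: [4, 64, 64] -> [0, 4, 128]  score +128 (running 128)
col 2: [32, 2, 0] -> [0, 32, 2]  score +0 (running 128)
Board after move:
 16   0   0
 64   4  32
  8 128   2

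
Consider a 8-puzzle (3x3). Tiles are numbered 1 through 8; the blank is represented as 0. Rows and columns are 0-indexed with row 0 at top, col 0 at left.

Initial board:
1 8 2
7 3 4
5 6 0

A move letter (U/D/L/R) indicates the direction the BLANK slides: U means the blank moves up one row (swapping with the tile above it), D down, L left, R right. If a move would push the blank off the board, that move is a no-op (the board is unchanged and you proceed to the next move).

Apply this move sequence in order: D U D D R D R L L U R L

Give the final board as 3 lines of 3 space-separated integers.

Answer: 1 8 2
0 3 4
7 5 6

Derivation:
After move 1 (D):
1 8 2
7 3 4
5 6 0

After move 2 (U):
1 8 2
7 3 0
5 6 4

After move 3 (D):
1 8 2
7 3 4
5 6 0

After move 4 (D):
1 8 2
7 3 4
5 6 0

After move 5 (R):
1 8 2
7 3 4
5 6 0

After move 6 (D):
1 8 2
7 3 4
5 6 0

After move 7 (R):
1 8 2
7 3 4
5 6 0

After move 8 (L):
1 8 2
7 3 4
5 0 6

After move 9 (L):
1 8 2
7 3 4
0 5 6

After move 10 (U):
1 8 2
0 3 4
7 5 6

After move 11 (R):
1 8 2
3 0 4
7 5 6

After move 12 (L):
1 8 2
0 3 4
7 5 6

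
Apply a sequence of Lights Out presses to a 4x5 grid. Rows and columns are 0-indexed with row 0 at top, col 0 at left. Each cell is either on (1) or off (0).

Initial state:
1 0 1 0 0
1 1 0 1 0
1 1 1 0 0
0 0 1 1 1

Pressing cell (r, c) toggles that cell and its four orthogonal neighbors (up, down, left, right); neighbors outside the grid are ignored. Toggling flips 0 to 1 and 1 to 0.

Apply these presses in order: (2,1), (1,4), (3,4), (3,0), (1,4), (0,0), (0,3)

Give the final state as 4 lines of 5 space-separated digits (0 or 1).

Answer: 0 1 0 1 1
0 0 0 0 0
1 0 0 0 1
1 0 1 0 0

Derivation:
After press 1 at (2,1):
1 0 1 0 0
1 0 0 1 0
0 0 0 0 0
0 1 1 1 1

After press 2 at (1,4):
1 0 1 0 1
1 0 0 0 1
0 0 0 0 1
0 1 1 1 1

After press 3 at (3,4):
1 0 1 0 1
1 0 0 0 1
0 0 0 0 0
0 1 1 0 0

After press 4 at (3,0):
1 0 1 0 1
1 0 0 0 1
1 0 0 0 0
1 0 1 0 0

After press 5 at (1,4):
1 0 1 0 0
1 0 0 1 0
1 0 0 0 1
1 0 1 0 0

After press 6 at (0,0):
0 1 1 0 0
0 0 0 1 0
1 0 0 0 1
1 0 1 0 0

After press 7 at (0,3):
0 1 0 1 1
0 0 0 0 0
1 0 0 0 1
1 0 1 0 0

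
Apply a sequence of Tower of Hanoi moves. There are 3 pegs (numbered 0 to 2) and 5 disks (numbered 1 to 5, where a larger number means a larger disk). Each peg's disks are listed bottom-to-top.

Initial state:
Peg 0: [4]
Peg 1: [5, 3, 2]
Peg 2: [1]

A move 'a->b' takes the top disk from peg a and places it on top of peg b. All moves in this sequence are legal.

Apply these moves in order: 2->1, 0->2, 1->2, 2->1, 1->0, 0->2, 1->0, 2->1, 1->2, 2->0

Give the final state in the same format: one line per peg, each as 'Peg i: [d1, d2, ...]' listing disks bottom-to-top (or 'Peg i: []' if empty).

Answer: Peg 0: [2, 1]
Peg 1: [5, 3]
Peg 2: [4]

Derivation:
After move 1 (2->1):
Peg 0: [4]
Peg 1: [5, 3, 2, 1]
Peg 2: []

After move 2 (0->2):
Peg 0: []
Peg 1: [5, 3, 2, 1]
Peg 2: [4]

After move 3 (1->2):
Peg 0: []
Peg 1: [5, 3, 2]
Peg 2: [4, 1]

After move 4 (2->1):
Peg 0: []
Peg 1: [5, 3, 2, 1]
Peg 2: [4]

After move 5 (1->0):
Peg 0: [1]
Peg 1: [5, 3, 2]
Peg 2: [4]

After move 6 (0->2):
Peg 0: []
Peg 1: [5, 3, 2]
Peg 2: [4, 1]

After move 7 (1->0):
Peg 0: [2]
Peg 1: [5, 3]
Peg 2: [4, 1]

After move 8 (2->1):
Peg 0: [2]
Peg 1: [5, 3, 1]
Peg 2: [4]

After move 9 (1->2):
Peg 0: [2]
Peg 1: [5, 3]
Peg 2: [4, 1]

After move 10 (2->0):
Peg 0: [2, 1]
Peg 1: [5, 3]
Peg 2: [4]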